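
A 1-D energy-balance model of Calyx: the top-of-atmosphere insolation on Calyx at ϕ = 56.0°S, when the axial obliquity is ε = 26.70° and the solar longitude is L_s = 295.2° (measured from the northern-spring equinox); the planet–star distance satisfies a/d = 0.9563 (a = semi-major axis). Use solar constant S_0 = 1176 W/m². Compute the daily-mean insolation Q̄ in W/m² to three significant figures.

Solar declination: sin δ = sin ε · sin L_s = sin 26.70° × sin 295.2° = -0.40656, so δ = -23.989°.
cos h₀ = −tan(-56.0°) tan(-23.989°) = -0.6597, h₀ = 2.2913 rad.
Bracket: h₀ sin ϕ sin δ + cos ϕ cos δ sin h₀ = 2.2913×-0.82904×-0.40656 + 0.55919×0.91363×0.75150 = 0.772293 + 0.383936 = 1.156229.
Inverse-square distance factor (a/d)² = 0.9563² = 0.914510.
Q̄ = (S_0/π) × 0.914510 × [bracket] = (1176/π) × 0.914510 × 1.156229 = 395.8 W/m².

Q̄ ≈ 396 W/m²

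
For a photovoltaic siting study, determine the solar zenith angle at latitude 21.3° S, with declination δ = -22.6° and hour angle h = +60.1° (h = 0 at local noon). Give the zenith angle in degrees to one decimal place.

cos θ_z = sin ϕ sin δ + cos ϕ cos δ cos h = 0.139596 + 0.428773 = 0.568369.
θ_z = arccos(0.568369) = 55.4°.

θ_z = 55.4°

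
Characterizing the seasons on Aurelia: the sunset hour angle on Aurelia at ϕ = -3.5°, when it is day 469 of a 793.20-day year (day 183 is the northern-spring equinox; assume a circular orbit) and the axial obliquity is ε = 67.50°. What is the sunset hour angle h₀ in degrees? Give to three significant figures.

Solar longitude: L_s = 360° × (469 − 183)/793.20 = 129.803°.
sin δ = sin 67.50° × sin 129.803° = 0.70977, so δ = +45.216°.
cos h₀ = −tan ϕ · tan δ = −tan(-3.5°) × tan(+45.216°) = 0.0616, so h₀ = 1.5091 rad = 86.47°.

h₀ = 86.5°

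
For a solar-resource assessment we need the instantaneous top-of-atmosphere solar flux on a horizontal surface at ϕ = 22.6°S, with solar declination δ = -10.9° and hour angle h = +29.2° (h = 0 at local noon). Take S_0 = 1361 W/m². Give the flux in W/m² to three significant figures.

cos θ_z = sin ϕ sin δ + cos ϕ cos δ cos h = 0.072668 + 0.791351 = 0.864019.
Flux = S_0 · cos θ_z = 1361 × 0.864019 = 1176 W/m².

1.18e+03 W/m²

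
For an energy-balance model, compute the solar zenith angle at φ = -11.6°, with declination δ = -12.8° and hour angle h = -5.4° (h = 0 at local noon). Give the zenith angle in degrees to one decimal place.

cos θ_z = sin φ sin δ + cos φ cos δ cos h = 0.044549 + 0.950993 = 0.995542.
θ_z = arccos(0.995542) = 5.4°.

θ_z = 5.4°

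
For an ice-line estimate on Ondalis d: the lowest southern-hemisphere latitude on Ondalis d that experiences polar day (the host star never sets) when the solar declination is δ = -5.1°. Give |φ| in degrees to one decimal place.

Polar day requires cos H₀ = −tan φ tan δ ≤ −1, i.e. tan φ tan δ ≥ 1.
The boundary is |tan φ| · |tan δ| = 1, so |φ| = 90° − |δ| = 90° − 5.1° = 84.9° in the southern hemisphere.

|φ| = 84.9°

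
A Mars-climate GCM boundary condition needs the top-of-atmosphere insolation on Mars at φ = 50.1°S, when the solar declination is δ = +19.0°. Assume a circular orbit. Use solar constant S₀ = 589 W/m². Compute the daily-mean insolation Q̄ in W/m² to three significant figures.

cos H₀ = −tan(-50.1°) tan(+19.000°) = 0.4118, H₀ = 1.1464 rad.
Bracket: H₀ sin φ sin δ + cos φ cos δ sin H₀ = 1.1464×-0.76717×0.32557 + 0.64145×0.94552×0.91127 = -0.286334 + 0.552689 = 0.266355.
Q̄ = (S₀/π) × [bracket] = (589/π) × 0.266355 = 49.94 W/m².

Q̄ ≈ 49.9 W/m²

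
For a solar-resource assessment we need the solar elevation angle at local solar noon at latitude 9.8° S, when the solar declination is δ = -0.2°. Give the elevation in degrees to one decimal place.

At local noon the hour angle is zero, so the zenith angle equals |φ − δ| = |-9.8° − (-0.200°)| = 9.600°.
Elevation = 90° − 9.600° = 80.4°.

80.4°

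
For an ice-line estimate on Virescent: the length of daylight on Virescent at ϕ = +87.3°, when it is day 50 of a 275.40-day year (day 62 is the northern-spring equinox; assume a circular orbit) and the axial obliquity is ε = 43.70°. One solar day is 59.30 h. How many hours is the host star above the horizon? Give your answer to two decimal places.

0.00 h

Solar longitude: L_s = 360° × (50 − 62)/275.40 = -15.686°, i.e. -15.686° + 360° = 344.314°.
sin δ = sin 43.70° × sin 344.314° = -0.18679, so δ = -10.766°.
cos h₀ = −tan ϕ · tan δ = 4.0319 ≥ 1, so the host star never rises (polar night) and h₀ = 0.
Daylight = 2h₀/(2π) × 59.30 h = (0.0000/π) × 59.30 = 0.00 h.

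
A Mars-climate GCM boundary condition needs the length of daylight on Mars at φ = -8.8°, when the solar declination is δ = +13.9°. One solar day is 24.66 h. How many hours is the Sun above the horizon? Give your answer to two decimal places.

cos H₀ = −tan φ · tan δ = −tan(-8.8°) × tan(+13.900°) = 0.0383, so H₀ = 1.5325 rad = 87.80°.
Daylight = 2H₀/(2π) × 24.66 h = (1.5325/π) × 24.66 = 12.03 h.

12.03 h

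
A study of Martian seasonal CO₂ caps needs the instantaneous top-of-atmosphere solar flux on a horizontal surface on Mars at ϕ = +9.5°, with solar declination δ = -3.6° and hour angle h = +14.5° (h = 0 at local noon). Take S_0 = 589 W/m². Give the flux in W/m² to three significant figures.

555 W/m²

cos θ_z = sin ϕ sin δ + cos ϕ cos δ cos h = -0.010363 + 0.952986 = 0.942623.
Flux = S_0 · cos θ_z = 589 × 0.942623 = 555.2 W/m².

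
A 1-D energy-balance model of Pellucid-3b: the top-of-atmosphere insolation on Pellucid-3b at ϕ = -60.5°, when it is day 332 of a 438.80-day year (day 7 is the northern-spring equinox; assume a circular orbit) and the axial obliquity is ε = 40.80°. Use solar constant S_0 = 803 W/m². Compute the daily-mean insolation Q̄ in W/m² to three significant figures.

Q̄ ≈ 456 W/m²

Solar longitude: L_s = 360° × (332 − 7)/438.80 = 266.636°.
sin δ = sin 40.80° × sin 266.636° = -0.65229, so δ = -40.715°.
cos h₀ = −tan(-60.5°) tan(-40.715°) = -1.5211 ≤ −1 ⇒ polar day, h₀ = π.
Bracket: h₀ sin ϕ sin δ + cos ϕ cos δ sin h₀ = 3.1416×-0.87036×-0.65229 + 0.49242×0.75797×0.00000 = 1.783572 + 0.000000 = 1.783572.
Q̄ = (S_0/π) × [bracket] = (803/π) × 1.783572 = 455.9 W/m².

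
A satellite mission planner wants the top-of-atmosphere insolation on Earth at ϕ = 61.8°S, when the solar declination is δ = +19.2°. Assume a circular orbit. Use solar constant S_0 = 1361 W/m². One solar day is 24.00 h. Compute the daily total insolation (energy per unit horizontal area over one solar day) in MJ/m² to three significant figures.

cos h₀ = −tan(-61.8°) tan(+19.200°) = 0.6495, h₀ = 0.8639 rad.
Bracket: h₀ sin ϕ sin δ + cos ϕ cos δ sin h₀ = 0.8639×-0.88130×0.32887 + 0.47255×0.94438×0.76040 = -0.250387 + 0.339341 = 0.088954.
Q̄ = (S_0/π) × [bracket] = (1361/π) × 0.088954 = 38.537 W/m².
Daily total = Q̄ × 24.00 h × 3600 s/h = 38.537 × 24.00 × 3600 / 10⁶ = 3.330 MJ/m².

3.33 MJ/m²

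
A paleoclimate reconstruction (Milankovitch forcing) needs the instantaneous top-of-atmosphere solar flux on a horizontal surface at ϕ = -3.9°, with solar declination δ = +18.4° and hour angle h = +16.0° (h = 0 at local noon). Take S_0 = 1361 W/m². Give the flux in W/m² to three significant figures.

cos θ_z = sin ϕ sin δ + cos ϕ cos δ cos h = -0.021469 + 0.910006 = 0.888537.
Flux = S_0 · cos θ_z = 1361 × 0.888537 = 1209 W/m².

1.21e+03 W/m²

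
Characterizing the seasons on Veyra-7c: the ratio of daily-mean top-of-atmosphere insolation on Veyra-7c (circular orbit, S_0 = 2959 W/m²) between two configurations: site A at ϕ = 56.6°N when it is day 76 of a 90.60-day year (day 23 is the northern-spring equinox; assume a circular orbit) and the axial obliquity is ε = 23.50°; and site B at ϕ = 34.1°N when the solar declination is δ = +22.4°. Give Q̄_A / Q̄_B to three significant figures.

— Configuration A (ϕ=+56.6°):
Solar longitude: L_s = 360° × (76 − 23)/90.60 = 210.596°.
sin δ = sin 23.50° × sin 210.596° = -0.20296, so δ = -11.710°.
cos h₀ = −tan(+56.6°) tan(-11.710°) = 0.3143, h₀ = 1.2510 rad.
Bracket: h₀ sin ϕ sin δ + cos ϕ cos δ sin h₀ = 1.2510×0.83485×-0.20296 + 0.55048×0.97919×0.94931 = -0.211971 + 0.511701 = 0.299730.
Q̄ = (S_0/π) × [bracket] = (2959/π) × 0.299730 = 282.31 W/m².
— Configuration B (ϕ=+34.1°):
cos h₀ = −tan(+34.1°) tan(+22.400°) = -0.2791, h₀ = 1.8536 rad.
Bracket: h₀ sin ϕ sin δ + cos ϕ cos δ sin h₀ = 1.8536×0.56064×0.38107 + 0.82806×0.92455×0.96027 = 0.396009 + 0.735166 = 1.131175.
Q̄ = (S_0/π) × [bracket] = (2959/π) × 1.131175 = 1065.4 W/m².
Ratio Q̄_A / Q̄_B = 282.31 / 1065.4 = 0.2650.

Q̄_A / Q̄_B ≈ 0.265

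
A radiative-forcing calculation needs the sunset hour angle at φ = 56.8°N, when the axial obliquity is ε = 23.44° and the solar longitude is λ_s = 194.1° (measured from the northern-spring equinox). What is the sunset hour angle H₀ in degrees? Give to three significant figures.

H₀ = 81.4°

Solar declination: sin δ = sin ε · sin λ_s = sin 23.44° × sin 194.1° = -0.09691, so δ = -5.561°.
cos H₀ = −tan φ · tan δ = −tan(+56.8°) × tan(-5.561°) = 0.1488, so H₀ = 1.4215 rad = 81.44°.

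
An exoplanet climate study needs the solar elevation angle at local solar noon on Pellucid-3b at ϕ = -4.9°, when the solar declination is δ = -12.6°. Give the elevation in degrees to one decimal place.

At local noon the hour angle is zero, so the zenith angle equals |ϕ − δ| = |-4.9° − (-12.600°)| = 7.700°.
Elevation = 90° − 7.700° = 82.3°.

82.3°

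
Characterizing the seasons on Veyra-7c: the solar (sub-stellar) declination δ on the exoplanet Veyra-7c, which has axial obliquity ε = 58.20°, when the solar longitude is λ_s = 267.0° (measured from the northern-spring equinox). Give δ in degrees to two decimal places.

sin δ = sin ε · sin λ_s = sin 58.20° × sin 267.0° = -0.848728.
δ = arcsin(-0.848728) = -58.07°.

δ = -58.07°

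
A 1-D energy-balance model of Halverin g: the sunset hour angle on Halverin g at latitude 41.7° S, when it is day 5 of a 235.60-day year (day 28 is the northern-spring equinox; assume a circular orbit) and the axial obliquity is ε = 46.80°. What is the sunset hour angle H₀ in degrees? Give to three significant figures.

H₀ = 114°

Solar longitude: λ_s = 360° × (5 − 28)/235.60 = -35.144°, i.e. -35.144° + 360° = 324.856°.
sin δ = sin 46.80° × sin 324.856° = -0.41962, so δ = -24.811°.
cos H₀ = −tan φ · tan δ = −tan(-41.7°) × tan(-24.811°) = -0.4119, so H₀ = 1.9953 rad = 114.32°.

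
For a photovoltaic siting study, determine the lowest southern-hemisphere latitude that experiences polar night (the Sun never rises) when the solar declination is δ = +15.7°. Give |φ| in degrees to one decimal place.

|φ| = 74.3°

Polar night requires cos H₀ = −tan φ tan δ ≥ 1, i.e. tan φ tan δ ≤ −1.
The boundary is |tan φ| · |tan δ| = 1, so |φ| = 90° − |δ| = 90° − 15.7° = 74.3° in the southern hemisphere.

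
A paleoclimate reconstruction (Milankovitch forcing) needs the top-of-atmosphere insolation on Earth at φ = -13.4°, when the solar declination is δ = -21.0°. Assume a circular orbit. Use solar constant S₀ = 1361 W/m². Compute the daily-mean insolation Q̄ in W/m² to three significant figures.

Q̄ ≈ 452 W/m²

cos H₀ = −tan(-13.4°) tan(-21.000°) = -0.0914, H₀ = 1.6624 rad.
Bracket: H₀ sin φ sin δ + cos φ cos δ sin H₀ = 1.6624×-0.23175×-0.35837 + 0.97278×0.93358×0.99581 = 0.138066 + 0.904363 = 1.042429.
Q̄ = (S₀/π) × [bracket] = (1361/π) × 1.042429 = 451.6 W/m².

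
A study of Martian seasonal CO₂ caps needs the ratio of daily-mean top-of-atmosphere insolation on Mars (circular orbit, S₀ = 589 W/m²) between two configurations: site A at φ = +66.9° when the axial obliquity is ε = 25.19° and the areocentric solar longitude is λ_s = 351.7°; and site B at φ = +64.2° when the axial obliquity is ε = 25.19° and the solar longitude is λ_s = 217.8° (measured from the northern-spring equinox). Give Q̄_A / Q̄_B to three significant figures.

Q̄_A / Q̄_B ≈ 2.58

— Configuration A (φ=+66.9°):
sin δ = sin 25.19° × sin 351.7° = -0.06144, so δ = -3.523°.
cos H₀ = −tan(+66.9°) tan(-3.523°) = 0.1443, H₀ = 1.4260 rad.
Bracket: H₀ sin φ sin δ + cos φ cos δ sin H₀ = 1.4260×0.91982×-0.06144 + 0.39234×0.99811×0.98953 = -0.080589 + 0.387498 = 0.306909.
Q̄ = (S₀/π) × [bracket] = (589/π) × 0.306909 = 57.541 W/m².
— Configuration B (φ=+64.2°):
Solar declination: sin δ = sin ε · sin λ_s = sin 25.19° × sin 217.8° = -0.26087, so δ = -15.121°.
cos H₀ = −tan(+64.2°) tan(-15.121°) = 0.5590, H₀ = 0.9776 rad.
Bracket: H₀ sin φ sin δ + cos φ cos δ sin H₀ = 0.9776×0.90032×-0.26087 + 0.43523×0.96537×0.82918 = -0.229605 + 0.348387 = 0.118782.
Q̄ = (S₀/π) × [bracket] = (589/π) × 0.118782 = 22.270 W/m².
Ratio Q̄_A / Q̄_B = 57.541 / 22.270 = 2.584.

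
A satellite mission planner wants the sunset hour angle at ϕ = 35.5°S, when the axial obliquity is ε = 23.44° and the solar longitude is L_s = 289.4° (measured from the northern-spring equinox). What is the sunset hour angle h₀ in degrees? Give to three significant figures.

h₀ = 107°

Solar declination: sin δ = sin ε · sin L_s = sin 23.44° × sin 289.4° = -0.37520, so δ = -22.037°.
cos h₀ = −tan ϕ · tan δ = −tan(-35.5°) × tan(-22.037°) = -0.2887, so h₀ = 1.8637 rad = 106.78°.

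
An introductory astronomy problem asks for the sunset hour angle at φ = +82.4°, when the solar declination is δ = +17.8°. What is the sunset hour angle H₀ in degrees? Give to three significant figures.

Sunrise equation: cos H₀ = −tan φ · tan δ = -2.4063 ≤ −1, so the Sun never sets (polar day) and H₀ = π.

H₀ = 180°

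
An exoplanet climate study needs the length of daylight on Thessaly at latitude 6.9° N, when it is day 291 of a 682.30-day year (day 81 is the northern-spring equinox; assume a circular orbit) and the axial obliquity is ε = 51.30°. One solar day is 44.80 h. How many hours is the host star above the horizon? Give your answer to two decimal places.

Solar longitude: λ_s = 360° × (291 − 81)/682.30 = 110.802°.
sin δ = sin 51.30° × sin 110.802° = 0.72956, so δ = +46.849°.
cos H₀ = −tan φ · tan δ = −tan(+6.9°) × tan(+46.849°) = -0.1291, so H₀ = 1.7002 rad = 97.42°.
Daylight = 2H₀/(2π) × 44.80 h = (1.7002/π) × 44.80 = 24.25 h.

24.25 h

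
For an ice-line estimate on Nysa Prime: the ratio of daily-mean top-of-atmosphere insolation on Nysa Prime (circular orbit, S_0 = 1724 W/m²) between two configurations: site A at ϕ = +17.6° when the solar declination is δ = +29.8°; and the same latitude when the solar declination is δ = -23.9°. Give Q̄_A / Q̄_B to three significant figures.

— Configuration A (ϕ=+17.6°):
cos h₀ = −tan(+17.6°) tan(+29.800°) = -0.1817, h₀ = 1.7535 rad.
Bracket: h₀ sin ϕ sin δ + cos ϕ cos δ sin h₀ = 1.7535×0.30237×0.49697 + 0.95319×0.86777×0.98336 = 0.263496 + 0.813386 = 1.076882.
Q̄ = (S_0/π) × [bracket] = (1724/π) × 1.076882 = 590.96 W/m².
— Configuration B (ϕ=+17.6°):
cos h₀ = −tan(+17.6°) tan(-23.900°) = 0.1406, h₀ = 1.4298 rad.
Bracket: h₀ sin ϕ sin δ + cos ϕ cos δ sin h₀ = 1.4298×0.30237×-0.40514 + 0.95319×0.91425×0.99007 = -0.175154 + 0.862800 = 0.687646.
Q̄ = (S_0/π) × [bracket] = (1724/π) × 0.687646 = 377.36 W/m².
Ratio Q̄_A / Q̄_B = 590.96 / 377.36 = 1.566.

Q̄_A / Q̄_B ≈ 1.57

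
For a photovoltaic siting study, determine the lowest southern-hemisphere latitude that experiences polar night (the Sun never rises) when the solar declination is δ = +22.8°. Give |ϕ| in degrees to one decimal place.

|ϕ| = 67.2°

Polar night requires cos h₀ = −tan ϕ tan δ ≥ 1, i.e. tan ϕ tan δ ≤ −1.
The boundary is |tan ϕ| · |tan δ| = 1, so |ϕ| = 90° − |δ| = 90° − 22.8° = 67.2° in the southern hemisphere.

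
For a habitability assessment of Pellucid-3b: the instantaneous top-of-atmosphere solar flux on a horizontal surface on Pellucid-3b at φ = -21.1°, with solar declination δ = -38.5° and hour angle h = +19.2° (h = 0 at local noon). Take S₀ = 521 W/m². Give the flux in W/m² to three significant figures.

476 W/m²

cos θ_z = sin φ sin δ + cos φ cos δ cos h = 0.224103 + 0.689524 = 0.913627.
Flux = S₀ · cos θ_z = 521 × 0.913627 = 476.0 W/m².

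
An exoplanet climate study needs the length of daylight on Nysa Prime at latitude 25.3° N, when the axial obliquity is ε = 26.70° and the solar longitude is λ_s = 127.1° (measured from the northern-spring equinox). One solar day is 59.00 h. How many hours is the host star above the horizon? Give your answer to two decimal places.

32.93 h

Solar declination: sin δ = sin ε · sin λ_s = sin 26.70° × sin 127.1° = 0.35837, so δ = +21.000°.
cos H₀ = −tan φ · tan δ = −tan(+25.3°) × tan(+21.000°) = -0.1815, so H₀ = 1.7533 rad = 100.45°.
Daylight = 2H₀/(2π) × 59.00 h = (1.7533/π) × 59.00 = 32.93 h.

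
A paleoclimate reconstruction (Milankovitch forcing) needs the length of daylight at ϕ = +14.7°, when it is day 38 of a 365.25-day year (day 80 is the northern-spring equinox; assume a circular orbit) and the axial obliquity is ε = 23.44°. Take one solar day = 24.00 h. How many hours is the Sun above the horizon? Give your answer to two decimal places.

Solar longitude: L_s = 360° × (38 − 80)/365.25 = -41.396°, i.e. -41.396° + 360° = 318.604°.
sin δ = sin 23.44° × sin 318.604° = -0.26304, so δ = -15.251°.
cos h₀ = −tan ϕ · tan δ = −tan(+14.7°) × tan(-15.251°) = 0.0715, so h₀ = 1.4992 rad = 85.90°.
Daylight = 2h₀/(2π) × 24.00 h = (1.4992/π) × 24.00 = 11.45 h.

11.45 h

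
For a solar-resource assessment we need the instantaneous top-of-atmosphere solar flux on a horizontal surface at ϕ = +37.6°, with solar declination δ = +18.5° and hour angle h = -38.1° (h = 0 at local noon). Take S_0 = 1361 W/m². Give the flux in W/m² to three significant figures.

cos θ_z = sin ϕ sin δ + cos ϕ cos δ cos h = 0.193602 + 0.591261 = 0.784863.
Flux = S_0 · cos θ_z = 1361 × 0.784863 = 1068 W/m².

1.07e+03 W/m²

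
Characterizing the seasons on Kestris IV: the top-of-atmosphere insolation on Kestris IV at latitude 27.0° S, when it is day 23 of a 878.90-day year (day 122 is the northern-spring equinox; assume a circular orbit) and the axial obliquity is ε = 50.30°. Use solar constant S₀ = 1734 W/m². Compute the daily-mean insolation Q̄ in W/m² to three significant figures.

Q̄ ≈ 641 W/m²

Solar longitude: λ_s = 360° × (23 − 122)/878.90 = -40.551°, i.e. -40.551° + 360° = 319.449°.
sin δ = sin 50.30° × sin 319.449° = -0.50020, so δ = -30.013°.
cos H₀ = −tan(-27.0°) tan(-30.013°) = -0.2943, H₀ = 1.8696 rad.
Bracket: H₀ sin φ sin δ + cos φ cos δ sin H₀ = 1.8696×-0.45399×-0.50020 + 0.89101×0.86591×0.95570 = 0.424560 + 0.737355 = 1.161915.
Q̄ = (S₀/π) × [bracket] = (1734/π) × 1.161915 = 641.3 W/m².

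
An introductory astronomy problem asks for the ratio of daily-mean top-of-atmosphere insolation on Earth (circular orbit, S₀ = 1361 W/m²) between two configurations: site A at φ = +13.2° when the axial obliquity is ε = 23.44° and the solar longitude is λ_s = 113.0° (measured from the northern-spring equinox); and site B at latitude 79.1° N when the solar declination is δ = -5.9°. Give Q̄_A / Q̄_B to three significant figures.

— Configuration A (φ=+13.2°):
Solar declination: sin δ = sin ε · sin λ_s = sin 23.44° × sin 113.0° = 0.36617, so δ = +21.479°.
cos H₀ = −tan(+13.2°) tan(+21.479°) = -0.0923, H₀ = 1.6632 rad.
Bracket: H₀ sin φ sin δ + cos φ cos δ sin H₀ = 1.6632×0.22835×0.36617 + 0.97358×0.93055×0.99573 = 0.139068 + 0.902096 = 1.041164.
Q̄ = (S₀/π) × [bracket] = (1361/π) × 1.041164 = 451.05 W/m².
— Configuration B (φ=+79.1°):
cos H₀ = −tan(+79.1°) tan(-5.900°) = 0.5366, H₀ = 1.0044 rad.
Bracket: H₀ sin φ sin δ + cos φ cos δ sin H₀ = 1.0044×0.98196×-0.10279 + 0.18910×0.99470×0.84381 = -0.101380 + 0.158719 = 0.057339.
Q̄ = (S₀/π) × [bracket] = (1361/π) × 0.057339 = 24.840 W/m².
Ratio Q̄_A / Q̄_B = 451.05 / 24.840 = 18.16.

Q̄_A / Q̄_B ≈ 18.2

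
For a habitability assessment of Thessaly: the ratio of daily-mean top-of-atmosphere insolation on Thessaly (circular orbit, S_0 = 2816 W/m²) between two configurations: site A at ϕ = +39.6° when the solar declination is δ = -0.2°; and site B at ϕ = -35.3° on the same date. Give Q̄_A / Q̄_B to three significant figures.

Q̄_A / Q̄_B ≈ 0.936

— Configuration A (ϕ=+39.6°):
cos h₀ = −tan(+39.6°) tan(-0.200°) = 0.0029, h₀ = 1.5679 rad.
Bracket: h₀ sin ϕ sin δ + cos ϕ cos δ sin h₀ = 1.5679×0.63742×-0.00349 + 0.77051×0.99999×1.00000 = -0.003488 + 0.770502 = 0.767014.
Q̄ = (S_0/π) × [bracket] = (2816/π) × 0.767014 = 687.52 W/m².
— Configuration B (ϕ=-35.3°):
cos h₀ = −tan(-35.3°) tan(-0.200°) = -0.0025, h₀ = 1.5733 rad.
Bracket: h₀ sin ϕ sin δ + cos ϕ cos δ sin h₀ = 1.5733×-0.57786×-0.00349 + 0.81614×0.99999×1.00000 = 0.003173 + 0.816132 = 0.819305.
Q̄ = (S_0/π) × [bracket] = (2816/π) × 0.819305 = 734.39 W/m².
Ratio Q̄_A / Q̄_B = 687.52 / 734.39 = 0.9362.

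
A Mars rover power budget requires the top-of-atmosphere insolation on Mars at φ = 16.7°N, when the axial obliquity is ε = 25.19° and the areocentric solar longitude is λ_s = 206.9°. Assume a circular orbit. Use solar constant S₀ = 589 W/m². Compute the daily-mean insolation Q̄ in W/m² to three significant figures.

Q̄ ≈ 160 W/m²

sin δ = sin 25.19° × sin 206.9° = -0.19257, so δ = -11.103°.
cos H₀ = −tan(+16.7°) tan(-11.103°) = 0.0589, H₀ = 1.5119 rad.
Bracket: H₀ sin φ sin δ + cos φ cos δ sin H₀ = 1.5119×0.28736×-0.19257 + 0.95782×0.98128×0.99827 = -0.083664 + 0.938264 = 0.854600.
Q̄ = (S₀/π) × [bracket] = (589/π) × 0.854600 = 160.2 W/m².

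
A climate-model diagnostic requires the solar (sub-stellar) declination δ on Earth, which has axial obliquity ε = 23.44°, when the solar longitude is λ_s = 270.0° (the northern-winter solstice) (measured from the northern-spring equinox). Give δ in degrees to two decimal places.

δ = -23.44°

sin δ = sin ε · sin λ_s = sin 23.44° × sin 270.0° = -0.397789.
δ = arcsin(-0.397789) = -23.44°.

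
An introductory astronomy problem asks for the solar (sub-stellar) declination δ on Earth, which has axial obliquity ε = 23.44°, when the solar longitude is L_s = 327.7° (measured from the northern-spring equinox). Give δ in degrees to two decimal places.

sin δ = sin ε · sin L_s = sin 23.44° × sin 327.7° = -0.212559.
δ = arcsin(-0.212559) = -12.27°.

δ = -12.27°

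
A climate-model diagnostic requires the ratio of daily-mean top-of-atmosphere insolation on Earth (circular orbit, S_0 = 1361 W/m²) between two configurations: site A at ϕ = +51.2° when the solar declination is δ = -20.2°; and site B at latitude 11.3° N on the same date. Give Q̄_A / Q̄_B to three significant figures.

Q̄_A / Q̄_B ≈ 0.279

— Configuration A (ϕ=+51.2°):
cos h₀ = −tan(+51.2°) tan(-20.200°) = 0.4576, h₀ = 1.0955 rad.
Bracket: h₀ sin ϕ sin δ + cos ϕ cos δ sin h₀ = 1.0955×0.77934×-0.34530 + 0.62660×0.93849×0.88915 = -0.294806 + 0.522872 = 0.228066.
Q̄ = (S_0/π) × [bracket] = (1361/π) × 0.228066 = 98.803 W/m².
— Configuration B (ϕ=+11.3°):
cos h₀ = −tan(+11.3°) tan(-20.200°) = 0.0735, h₀ = 1.4972 rad.
Bracket: h₀ sin ϕ sin δ + cos ϕ cos δ sin h₀ = 1.4972×0.19595×-0.34530 + 0.98061×0.93849×0.99729 = -0.101303 + 0.917799 = 0.816496.
Q̄ = (S_0/π) × [bracket] = (1361/π) × 0.816496 = 353.72 W/m².
Ratio Q̄_A / Q̄_B = 98.803 / 353.72 = 0.2793.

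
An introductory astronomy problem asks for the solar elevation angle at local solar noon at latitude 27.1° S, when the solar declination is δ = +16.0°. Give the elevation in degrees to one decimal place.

46.9°

At local noon the hour angle is zero, so the zenith angle equals |φ − δ| = |-27.1° − (+16.000°)| = 43.100°.
Elevation = 90° − 43.100° = 46.9°.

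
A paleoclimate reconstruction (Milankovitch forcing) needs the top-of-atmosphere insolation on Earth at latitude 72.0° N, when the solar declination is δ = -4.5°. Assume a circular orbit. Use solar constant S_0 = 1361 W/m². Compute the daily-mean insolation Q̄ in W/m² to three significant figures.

Q̄ ≈ 86.6 W/m²

cos h₀ = −tan(+72.0°) tan(-4.500°) = 0.2422, h₀ = 1.3261 rad.
Bracket: h₀ sin ϕ sin δ + cos ϕ cos δ sin h₀ = 1.3261×0.95106×-0.07846 + 0.30902×0.99692×0.97022 = -0.098954 + 0.298894 = 0.199940.
Q̄ = (S_0/π) × [bracket] = (1361/π) × 0.199940 = 86.62 W/m².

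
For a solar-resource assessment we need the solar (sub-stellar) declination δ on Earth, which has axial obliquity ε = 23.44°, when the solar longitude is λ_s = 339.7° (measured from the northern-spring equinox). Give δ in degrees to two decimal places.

sin δ = sin ε · sin λ_s = sin 23.44° × sin 339.7° = -0.138007.
δ = arcsin(-0.138007) = -7.93°.

δ = -7.93°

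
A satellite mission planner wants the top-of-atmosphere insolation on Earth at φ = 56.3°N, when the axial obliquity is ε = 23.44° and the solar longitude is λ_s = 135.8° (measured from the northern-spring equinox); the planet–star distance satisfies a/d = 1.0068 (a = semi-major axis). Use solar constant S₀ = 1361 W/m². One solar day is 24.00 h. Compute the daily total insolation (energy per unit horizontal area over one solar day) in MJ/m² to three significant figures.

Solar declination: sin δ = sin ε · sin λ_s = sin 23.44° × sin 135.8° = 0.27732, so δ = +16.101°.
cos H₀ = −tan(+56.3°) tan(+16.101°) = -0.4328, H₀ = 2.0184 rad.
Bracket: H₀ sin φ sin δ + cos φ cos δ sin H₀ = 2.0184×0.83195×0.27732 + 0.55484×0.96078×0.90149 = 0.465678 + 0.480566 = 0.946244.
Inverse-square distance factor (a/d)² = 1.0068² = 1.013646.
Q̄ = (S₀/π) × 1.013646 × [bracket] = (1361/π) × 1.013646 × 0.946244 = 415.53 W/m².
Daily total = Q̄ × 24.00 h × 3600 s/h = 415.53 × 24.00 × 3600 / 10⁶ = 35.90 MJ/m².

35.9 MJ/m²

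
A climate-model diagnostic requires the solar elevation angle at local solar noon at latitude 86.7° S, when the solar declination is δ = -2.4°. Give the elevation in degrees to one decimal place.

5.7°

At local noon the hour angle is zero, so the zenith angle equals |ϕ − δ| = |-86.7° − (-2.400°)| = 84.300°.
Elevation = 90° − 84.300° = 5.7°.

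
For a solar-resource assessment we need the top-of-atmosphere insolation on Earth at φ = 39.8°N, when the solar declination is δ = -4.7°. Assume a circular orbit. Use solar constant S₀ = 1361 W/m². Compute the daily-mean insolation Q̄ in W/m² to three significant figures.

Q̄ ≈ 297 W/m²

cos H₀ = −tan(+39.8°) tan(-4.700°) = 0.0685, H₀ = 1.5022 rad.
Bracket: H₀ sin φ sin δ + cos φ cos δ sin H₀ = 1.5022×0.64011×-0.08194 + 0.76828×0.99664×0.99765 = -0.078791 + 0.763899 = 0.685108.
Q̄ = (S₀/π) × [bracket] = (1361/π) × 0.685108 = 296.8 W/m².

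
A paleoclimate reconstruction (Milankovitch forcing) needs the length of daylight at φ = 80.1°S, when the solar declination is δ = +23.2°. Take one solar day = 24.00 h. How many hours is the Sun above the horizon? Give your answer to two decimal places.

cos H₀ = −tan φ · tan δ = 2.4558 ≥ 1, so the Sun never rises (polar night) and H₀ = 0.
Daylight = 2H₀/(2π) × 24.00 h = (0.0000/π) × 24.00 = 0.00 h.

0.00 h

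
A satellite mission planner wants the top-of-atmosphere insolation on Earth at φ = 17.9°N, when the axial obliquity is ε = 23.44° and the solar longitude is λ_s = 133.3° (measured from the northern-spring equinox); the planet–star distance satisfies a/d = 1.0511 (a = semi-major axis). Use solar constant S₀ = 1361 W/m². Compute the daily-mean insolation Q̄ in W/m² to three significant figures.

Q̄ ≈ 505 W/m²

Solar declination: sin δ = sin ε · sin λ_s = sin 23.44° × sin 133.3° = 0.28950, so δ = +16.828°.
cos H₀ = −tan(+17.9°) tan(+16.828°) = -0.0977, H₀ = 1.6686 rad.
Bracket: H₀ sin φ sin δ + cos φ cos δ sin H₀ = 1.6686×0.30736×0.28950 + 0.95159×0.95718×0.99522 = 0.148473 + 0.906489 = 1.054962.
Inverse-square distance factor (a/d)² = 1.0511² = 1.104811.
Q̄ = (S₀/π) × 1.104811 × [bracket] = (1361/π) × 1.104811 × 1.054962 = 504.9 W/m².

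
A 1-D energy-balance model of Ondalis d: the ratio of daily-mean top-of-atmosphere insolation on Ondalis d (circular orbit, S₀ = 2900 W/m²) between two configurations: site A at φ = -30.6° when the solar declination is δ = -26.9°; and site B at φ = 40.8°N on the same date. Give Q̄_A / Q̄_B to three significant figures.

Q̄_A / Q̄_B ≈ 4.21

— Configuration A (φ=-30.6°):
cos H₀ = −tan(-30.6°) tan(-26.900°) = -0.3000, H₀ = 1.8755 rad.
Bracket: H₀ sin φ sin δ + cos φ cos δ sin H₀ = 1.8755×-0.50904×-0.45243 + 0.86074×0.89180×0.95393 = 0.431937 + 0.732244 = 1.164181.
Q̄ = (S₀/π) × [bracket] = (2900/π) × 1.164181 = 1074.7 W/m².
— Configuration B (φ=+40.8°):
cos H₀ = −tan(+40.8°) tan(-26.900°) = 0.4379, H₀ = 1.1175 rad.
Bracket: H₀ sin φ sin δ + cos φ cos δ sin H₀ = 1.1175×0.65342×-0.45243 + 0.75700×0.89180×0.89902 = -0.330363 + 0.606922 = 0.276559.
Q̄ = (S₀/π) × [bracket] = (2900/π) × 0.276559 = 255.29 W/m².
Ratio Q̄_A / Q̄_B = 1074.7 / 255.29 = 4.210.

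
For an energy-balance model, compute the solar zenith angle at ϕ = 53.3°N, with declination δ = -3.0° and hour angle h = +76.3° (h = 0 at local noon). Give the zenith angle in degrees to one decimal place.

cos θ_z = sin ϕ sin δ + cos ϕ cos δ cos h = -0.041962 + 0.141346 = 0.099384.
θ_z = arccos(0.099384) = 84.3°.

θ_z = 84.3°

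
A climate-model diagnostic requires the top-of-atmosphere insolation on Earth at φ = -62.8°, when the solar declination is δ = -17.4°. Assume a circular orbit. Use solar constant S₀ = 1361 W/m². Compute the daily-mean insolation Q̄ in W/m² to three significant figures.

cos H₀ = −tan(-62.8°) tan(-17.400°) = -0.6098, H₀ = 2.2266 rad.
Bracket: H₀ sin φ sin δ + cos φ cos δ sin H₀ = 2.2266×-0.88942×-0.29904 + 0.45710×0.95424×0.79258 = 0.592214 + 0.345710 = 0.937924.
Q̄ = (S₀/π) × [bracket] = (1361/π) × 0.937924 = 406.3 W/m².

Q̄ ≈ 406 W/m²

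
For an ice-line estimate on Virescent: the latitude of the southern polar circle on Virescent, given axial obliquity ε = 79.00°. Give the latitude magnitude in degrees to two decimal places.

11.00°

The polar circle is the lowest latitude that experiences at least one full rotation of continuous darkness at the northern-summer solstice; it lies at |φ| = 90° − ε = 90° − 79.00° = 11.00°.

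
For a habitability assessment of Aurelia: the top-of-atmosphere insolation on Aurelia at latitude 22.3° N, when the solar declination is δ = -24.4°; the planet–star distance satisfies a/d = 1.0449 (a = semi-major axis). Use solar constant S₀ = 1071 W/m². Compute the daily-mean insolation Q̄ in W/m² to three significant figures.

Q̄ ≈ 227 W/m²

cos H₀ = −tan(+22.3°) tan(-24.400°) = 0.1860, H₀ = 1.3837 rad.
Bracket: H₀ sin φ sin δ + cos φ cos δ sin H₀ = 1.3837×0.37946×-0.41310 + 0.92521×0.91068×0.98254 = -0.216902 + 0.827859 = 0.610957.
Inverse-square distance factor (a/d)² = 1.0449² = 1.091816.
Q̄ = (S₀/π) × 1.091816 × [bracket] = (1071/π) × 1.091816 × 0.610957 = 227.4 W/m².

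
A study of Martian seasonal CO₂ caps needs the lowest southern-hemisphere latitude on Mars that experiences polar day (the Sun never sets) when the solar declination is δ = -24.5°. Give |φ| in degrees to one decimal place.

Polar day requires cos H₀ = −tan φ tan δ ≤ −1, i.e. tan φ tan δ ≥ 1.
The boundary is |tan φ| · |tan δ| = 1, so |φ| = 90° − |δ| = 90° − 24.5° = 65.5° in the southern hemisphere.

|φ| = 65.5°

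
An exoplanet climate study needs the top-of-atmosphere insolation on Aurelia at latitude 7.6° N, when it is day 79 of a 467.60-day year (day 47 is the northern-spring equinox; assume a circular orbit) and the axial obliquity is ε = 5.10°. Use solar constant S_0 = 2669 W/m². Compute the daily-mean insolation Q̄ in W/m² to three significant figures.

Q̄ ≈ 848 W/m²

Solar longitude: L_s = 360° × (79 − 47)/467.60 = 24.636°.
sin δ = sin 5.10° × sin 24.636° = 0.03706, so δ = +2.124°.
cos h₀ = −tan(+7.6°) tan(+2.124°) = -0.0049, h₀ = 1.5757 rad.
Bracket: h₀ sin ϕ sin δ + cos ϕ cos δ sin h₀ = 1.5757×0.13226×0.03706 + 0.99122×0.99931×0.99999 = 0.007723 + 0.990526 = 0.998249.
Q̄ = (S_0/π) × [bracket] = (2669/π) × 0.998249 = 848.1 W/m².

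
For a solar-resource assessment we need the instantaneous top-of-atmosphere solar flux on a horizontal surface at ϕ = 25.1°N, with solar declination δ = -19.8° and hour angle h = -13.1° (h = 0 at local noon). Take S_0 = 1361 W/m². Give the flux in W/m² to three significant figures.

cos θ_z = sin ϕ sin δ + cos ϕ cos δ cos h = -0.143692 + 0.829859 = 0.686167.
Flux = S_0 · cos θ_z = 1361 × 0.686167 = 933.9 W/m².

934 W/m²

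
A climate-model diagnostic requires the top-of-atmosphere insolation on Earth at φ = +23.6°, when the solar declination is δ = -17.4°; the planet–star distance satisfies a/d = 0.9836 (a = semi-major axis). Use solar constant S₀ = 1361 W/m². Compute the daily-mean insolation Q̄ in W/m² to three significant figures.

Q̄ ≈ 291 W/m²

cos H₀ = −tan(+23.6°) tan(-17.400°) = 0.1369, H₀ = 1.4335 rad.
Bracket: H₀ sin φ sin δ + cos φ cos δ sin H₀ = 1.4335×0.40035×-0.29904 + 0.91636×0.95424×0.99058 = -0.171620 + 0.866190 = 0.694570.
Inverse-square distance factor (a/d)² = 0.9836² = 0.967469.
Q̄ = (S₀/π) × 0.967469 × [bracket] = (1361/π) × 0.967469 × 0.694570 = 291.1 W/m².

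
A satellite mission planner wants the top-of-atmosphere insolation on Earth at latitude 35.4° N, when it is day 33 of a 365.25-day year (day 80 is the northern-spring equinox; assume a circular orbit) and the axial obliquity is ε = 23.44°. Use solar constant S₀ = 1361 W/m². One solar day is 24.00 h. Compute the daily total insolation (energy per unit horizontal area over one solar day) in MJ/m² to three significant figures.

Solar longitude: λ_s = 360° × (33 − 80)/365.25 = -46.324°, i.e. -46.324° + 360° = 313.676°.
sin δ = sin 23.44° × sin 313.676° = -0.28771, so δ = -16.721°.
cos H₀ = −tan(+35.4°) tan(-16.721°) = 0.2135, H₀ = 1.3557 rad.
Bracket: H₀ sin φ sin δ + cos φ cos δ sin H₀ = 1.3557×0.57928×-0.28771 + 0.81513×0.95772×0.97695 = -0.225947 + 0.762672 = 0.536725.
Q̄ = (S₀/π) × [bracket] = (1361/π) × 0.536725 = 232.52 W/m².
Daily total = Q̄ × 24.00 h × 3600 s/h = 232.52 × 24.00 × 3600 / 10⁶ = 20.09 MJ/m².

20.1 MJ/m²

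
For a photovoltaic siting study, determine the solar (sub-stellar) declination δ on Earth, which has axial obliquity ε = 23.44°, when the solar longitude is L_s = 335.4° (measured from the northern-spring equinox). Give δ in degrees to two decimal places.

δ = -9.53°

sin δ = sin ε · sin L_s = sin 23.44° × sin 335.4° = -0.165592.
δ = arcsin(-0.165592) = -9.53°.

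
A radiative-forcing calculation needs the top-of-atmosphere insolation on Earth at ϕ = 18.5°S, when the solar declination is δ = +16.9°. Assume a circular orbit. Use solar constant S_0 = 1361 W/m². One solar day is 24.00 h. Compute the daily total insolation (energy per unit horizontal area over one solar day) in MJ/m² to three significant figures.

cos h₀ = −tan(-18.5°) tan(+16.900°) = 0.1017, h₀ = 1.4690 rad.
Bracket: h₀ sin ϕ sin δ + cos ϕ cos δ sin h₀ = 1.4690×-0.31730×0.29070 + 0.94832×0.95681×0.99482 = -0.135499 + 0.902662 = 0.767163.
Q̄ = (S_0/π) × [bracket] = (1361/π) × 0.767163 = 332.35 W/m².
Daily total = Q̄ × 24.00 h × 3600 s/h = 332.35 × 24.00 × 3600 / 10⁶ = 28.72 MJ/m².

28.7 MJ/m²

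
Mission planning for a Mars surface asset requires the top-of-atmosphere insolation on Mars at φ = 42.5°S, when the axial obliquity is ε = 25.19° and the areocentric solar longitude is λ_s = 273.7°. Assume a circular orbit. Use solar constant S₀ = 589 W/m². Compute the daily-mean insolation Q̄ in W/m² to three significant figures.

sin δ = sin 25.19° × sin 273.7° = -0.42473, so δ = -25.134°.
cos H₀ = −tan(-42.5°) tan(-25.134°) = -0.4299, H₀ = 2.0152 rad.
Bracket: H₀ sin φ sin δ + cos φ cos δ sin H₀ = 2.0152×-0.67559×-0.42473 + 0.73728×0.90532×0.90288 = 0.578248 + 0.602649 = 1.180897.
Q̄ = (S₀/π) × [bracket] = (589/π) × 1.180897 = 221.4 W/m².

Q̄ ≈ 221 W/m²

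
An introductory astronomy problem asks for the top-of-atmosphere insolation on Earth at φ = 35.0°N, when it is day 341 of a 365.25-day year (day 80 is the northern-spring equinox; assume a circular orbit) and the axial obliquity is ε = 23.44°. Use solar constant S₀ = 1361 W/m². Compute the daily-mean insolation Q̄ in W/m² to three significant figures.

Solar longitude: λ_s = 360° × (341 − 80)/365.25 = 257.248°.
sin δ = sin 23.44° × sin 257.248° = -0.38798, so δ = -22.829°.
cos H₀ = −tan(+35.0°) tan(-22.829°) = 0.2948, H₀ = 1.2716 rad.
Bracket: H₀ sin φ sin δ + cos φ cos δ sin H₀ = 1.2716×0.57358×-0.38798 + 0.81915×0.92167×0.95557 = -0.282979 + 0.721442 = 0.438463.
Q̄ = (S₀/π) × [bracket] = (1361/π) × 0.438463 = 190.0 W/m².

Q̄ ≈ 190 W/m²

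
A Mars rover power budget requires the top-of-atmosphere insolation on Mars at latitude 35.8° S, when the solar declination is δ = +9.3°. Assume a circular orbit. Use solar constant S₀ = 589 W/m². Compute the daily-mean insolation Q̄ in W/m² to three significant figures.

Q̄ ≈ 123 W/m²

cos H₀ = −tan(-35.8°) tan(+9.300°) = 0.1181, H₀ = 1.4524 rad.
Bracket: H₀ sin φ sin δ + cos φ cos δ sin H₀ = 1.4524×-0.58496×0.16160 + 0.81106×0.98686×0.99300 = -0.137295 + 0.794800 = 0.657505.
Q̄ = (S₀/π) × [bracket] = (589/π) × 0.657505 = 123.3 W/m².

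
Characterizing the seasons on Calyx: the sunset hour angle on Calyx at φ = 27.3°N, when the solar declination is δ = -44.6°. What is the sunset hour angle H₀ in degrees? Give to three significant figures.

H₀ = 59.4°

cos H₀ = −tan φ · tan δ = −tan(+27.3°) × tan(-44.600°) = 0.5090, so H₀ = 1.0368 rad = 59.40°.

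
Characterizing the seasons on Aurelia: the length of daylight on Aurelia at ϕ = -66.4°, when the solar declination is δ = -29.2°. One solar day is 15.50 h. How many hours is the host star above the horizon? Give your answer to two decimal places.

15.50 h

Sunrise equation: cos h₀ = −tan ϕ · tan δ = -1.2792 ≤ −1, so the host star never sets (polar day) and h₀ = π.
Daylight = 2h₀/(2π) × 15.50 h = (3.1416/π) × 15.50 = 15.50 h.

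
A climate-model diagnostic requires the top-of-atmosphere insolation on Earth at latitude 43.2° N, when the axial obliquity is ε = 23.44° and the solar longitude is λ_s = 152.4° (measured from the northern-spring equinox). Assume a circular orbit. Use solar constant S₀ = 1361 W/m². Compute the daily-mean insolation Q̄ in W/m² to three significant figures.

Q̄ ≈ 401 W/m²

Solar declination: sin δ = sin ε · sin λ_s = sin 23.44° × sin 152.4° = 0.18429, so δ = +10.620°.
cos H₀ = −tan(+43.2°) tan(+10.620°) = -0.1761, H₀ = 1.7478 rad.
Bracket: H₀ sin φ sin δ + cos φ cos δ sin H₀ = 1.7478×0.68455×0.18429 + 0.72897×0.98287×0.98438 = 0.220495 + 0.705291 = 0.925786.
Q̄ = (S₀/π) × [bracket] = (1361/π) × 0.925786 = 401.1 W/m².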